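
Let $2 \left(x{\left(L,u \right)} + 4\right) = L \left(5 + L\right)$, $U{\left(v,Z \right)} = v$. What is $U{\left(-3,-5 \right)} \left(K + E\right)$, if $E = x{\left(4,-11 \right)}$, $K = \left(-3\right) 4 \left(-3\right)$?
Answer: $-150$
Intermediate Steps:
$x{\left(L,u \right)} = -4 + \frac{L \left(5 + L\right)}{2}$
$K = 36$ ($K = \left(-12\right) \left(-3\right) = 36$)
$E = 14$ ($E = -4 + \frac{4^{2}}{2} + \frac{5}{2} \cdot 4 = -4 + \frac{1}{2} \cdot 16 + 10 = -4 + 8 + 10 = 14$)
$U{\left(-3,-5 \right)} \left(K + E\right) = - 3 \left(36 + 14\right) = \left(-3\right) 50 = -150$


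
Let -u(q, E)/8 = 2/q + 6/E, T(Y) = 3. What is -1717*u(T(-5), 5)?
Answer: 384608/15 ≈ 25641.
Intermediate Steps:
u(q, E) = -48/E - 16/q (u(q, E) = -8*(2/q + 6/E) = -48/E - 16/q)
-1717*u(T(-5), 5) = -1717*(-48/5 - 16/3) = -1717*(-224/15) = 384608/15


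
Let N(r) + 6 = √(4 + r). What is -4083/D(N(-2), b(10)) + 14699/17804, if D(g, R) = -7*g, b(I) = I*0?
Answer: -216332015/2118676 - 4083*√2/238 ≈ -126.37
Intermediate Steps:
N(r) = -6 + √(4 + r)
b(I) = 0
-4083/D(N(-2), b(10)) + 14699/17804 = -4083*(-1/(7*(-6 + √(4 - 2)))) + 14699/17804 = -4083*(-1/(7*(-6 + √2))) + 14699*(1/17804) = -4083/(42 - 7*√2) + 14699/17804 = 14699/17804 - 4083/(42 - 7*√2)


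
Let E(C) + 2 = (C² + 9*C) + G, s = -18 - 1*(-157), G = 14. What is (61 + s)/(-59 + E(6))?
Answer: 200/43 ≈ 4.6512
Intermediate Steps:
s = 139 (s = -18 + 157 = 139)
E(C) = 12 + C² + 9*C (E(C) = -2 + ((C² + 9*C) + 14) = -2 + (14 + C² + 9*C) = 12 + C² + 9*C)
(61 + s)/(-59 + E(6)) = (61 + 139)/(-59 + (12 + 6² + 9*6)) = 200/(-59 + (12 + 36 + 54)) = 200/(-59 + 102) = 200/43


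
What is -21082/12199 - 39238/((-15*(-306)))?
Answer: -287715371/27996705 ≈ -10.277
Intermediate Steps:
-21082/12199 - 39238/((-15*(-306))) = -21082*1/12199 - 39238/4590 = -21082/12199 - 39238*1/4590 = -21082/12199 - 19619/2295 = -287715371/27996705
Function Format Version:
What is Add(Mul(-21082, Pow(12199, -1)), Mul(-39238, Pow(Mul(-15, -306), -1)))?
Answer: Rational(-287715371, 27996705) ≈ -10.277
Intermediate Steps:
Add(Mul(-21082, Pow(12199, -1)), Mul(-39238, Pow(Mul(-15, -306), -1))) = Add(Mul(-21082, Rational(1, 12199)), Mul(-39238, Pow(4590, -1))) = Add(Rational(-21082, 12199), Mul(-39238, Rational(1, 4590))) = Add(Rational(-21082, 12199), Rational(-19619, 2295)) = Rational(-287715371, 27996705)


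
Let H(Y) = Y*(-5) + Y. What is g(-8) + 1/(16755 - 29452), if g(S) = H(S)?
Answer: 406303/12697 ≈ 32.000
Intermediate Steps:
H(Y) = -4*Y (H(Y) = -5*Y + Y = -4*Y)
g(S) = -4*S
g(-8) + 1/(16755 - 29452) = -4*(-8) + 1/(16755 - 29452) = 32 + 1/(-12697) = 32 - 1/12697 = 406303/12697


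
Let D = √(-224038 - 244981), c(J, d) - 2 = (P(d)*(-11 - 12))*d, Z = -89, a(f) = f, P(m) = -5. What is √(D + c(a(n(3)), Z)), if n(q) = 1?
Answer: √(-10233 + I*√469019) ≈ 3.3831 + 101.21*I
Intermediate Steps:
c(J, d) = 2 + 115*d (c(J, d) = 2 + (-5*(-11 - 12))*d = 2 + (-5*(-23))*d = 2 + 115*d)
D = I*√469019 (D = √(-469019) = I*√469019 ≈ 684.85*I)
√(D + c(a(n(3)), Z)) = √(I*√469019 + (2 + 115*(-89))) = √(I*√469019 + (2 - 10235)) = √(I*√469019 - 10233) = √(-10233 + I*√469019)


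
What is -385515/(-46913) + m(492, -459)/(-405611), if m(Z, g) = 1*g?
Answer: 156390657732/19028428843 ≈ 8.2188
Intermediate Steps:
m(Z, g) = g
-385515/(-46913) + m(492, -459)/(-405611) = -385515/(-46913) - 459/(-405611) = -385515*(-1/46913) - 459*(-1/405611) = 385515/46913 + 459/405611 = 156390657732/19028428843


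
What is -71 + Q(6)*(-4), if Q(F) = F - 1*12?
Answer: -47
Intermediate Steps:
Q(F) = -12 + F (Q(F) = F - 12 = -12 + F)
-71 + Q(6)*(-4) = -71 + (-12 + 6)*(-4) = -71 - 6*(-4) = -71 + 24 = -47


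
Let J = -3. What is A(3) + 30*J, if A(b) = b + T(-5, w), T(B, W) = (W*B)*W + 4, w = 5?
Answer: -208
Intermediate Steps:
T(B, W) = 4 + B*W**2 (T(B, W) = (B*W)*W + 4 = B*W**2 + 4 = 4 + B*W**2)
A(b) = -121 + b (A(b) = b + (4 - 5*5**2) = b + (4 - 5*25) = b + (4 - 125) = b - 121 = -121 + b)
A(3) + 30*J = (-121 + 3) + 30*(-3) = -118 - 90 = -208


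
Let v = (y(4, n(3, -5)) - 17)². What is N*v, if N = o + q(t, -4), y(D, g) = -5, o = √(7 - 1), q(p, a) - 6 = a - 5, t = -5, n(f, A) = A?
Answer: -1452 + 484*√6 ≈ -266.45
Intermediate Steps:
q(p, a) = 1 + a (q(p, a) = 6 + (a - 5) = 6 + (-5 + a) = 1 + a)
o = √6 ≈ 2.4495
v = 484 (v = (-5 - 17)² = (-22)² = 484)
N = -3 + √6 (N = √6 + (1 - 4) = √6 - 3 = -3 + √6 ≈ -0.55051)
N*v = (-3 + √6)*484 = -1452 + 484*√6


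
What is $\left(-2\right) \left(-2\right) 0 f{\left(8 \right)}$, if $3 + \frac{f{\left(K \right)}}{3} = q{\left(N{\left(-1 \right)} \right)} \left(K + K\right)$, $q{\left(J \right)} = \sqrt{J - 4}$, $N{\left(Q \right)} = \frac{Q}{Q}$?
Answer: $0$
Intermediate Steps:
$N{\left(Q \right)} = 1$
$q{\left(J \right)} = \sqrt{-4 + J}$ ($q{\left(J \right)} = \sqrt{J - 4} = \sqrt{-4 + J}$)
$f{\left(K \right)} = -9 + 6 i K \sqrt{3}$ ($f{\left(K \right)} = -9 + 3 \sqrt{-4 + 1} \left(K + K\right) = -9 + 3 \sqrt{-3} \cdot 2 K = -9 + 3 i \sqrt{3} \cdot 2 K = -9 + 3 \cdot 2 i K \sqrt{3} = -9 + 6 i K \sqrt{3}$)
$\left(-2\right) \left(-2\right) 0 f{\left(8 \right)} = \left(-2\right) \left(-2\right) 0 \left(-9 + 6 i 8 \sqrt{3}\right) = 4 \cdot 0 \left(-9 + 48 i \sqrt{3}\right) = 0 \left(-9 + 48 i \sqrt{3}\right) = 0$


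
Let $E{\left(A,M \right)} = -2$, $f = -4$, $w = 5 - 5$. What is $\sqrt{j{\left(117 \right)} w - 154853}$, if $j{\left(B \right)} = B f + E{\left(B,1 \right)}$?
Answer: $i \sqrt{154853} \approx 393.51 i$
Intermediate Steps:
$w = 0$ ($w = 5 - 5 = 0$)
$j{\left(B \right)} = -2 - 4 B$ ($j{\left(B \right)} = B \left(-4\right) - 2 = - 4 B - 2 = -2 - 4 B$)
$\sqrt{j{\left(117 \right)} w - 154853} = \sqrt{\left(-2 - 468\right) 0 - 154853} = \sqrt{\left(-470\right) 0 - 154853} = \sqrt{0 - 154853} = \sqrt{-154853} = i \sqrt{154853}$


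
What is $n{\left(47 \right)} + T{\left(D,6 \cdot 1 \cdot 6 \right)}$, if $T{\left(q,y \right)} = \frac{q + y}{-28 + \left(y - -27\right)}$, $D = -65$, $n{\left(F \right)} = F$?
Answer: $\frac{1616}{35} \approx 46.171$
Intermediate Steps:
$T{\left(q,y \right)} = \frac{q + y}{-1 + y}$ ($T{\left(q,y \right)} = \frac{q + y}{-28 + \left(y + 27\right)} = \frac{q + y}{-28 + \left(27 + y\right)} = \frac{q + y}{-1 + y}$)
$n{\left(47 \right)} + T{\left(D,6 \cdot 1 \cdot 6 \right)} = 47 + \frac{-65 + 6 \cdot 1 \cdot 6}{-1 + 6 \cdot 1 \cdot 6} = 47 + \frac{-65 + 6 \cdot 6}{-1 + 6 \cdot 6} = 47 + \frac{-65 + 36}{-1 + 36} = 47 + \frac{1}{35} \left(-29\right) = 47 - \frac{29}{35} = \frac{1616}{35}$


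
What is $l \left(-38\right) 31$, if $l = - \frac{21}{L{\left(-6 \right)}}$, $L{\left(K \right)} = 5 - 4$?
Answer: $24738$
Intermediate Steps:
$L{\left(K \right)} = 1$
$l = -21$ ($l = - \frac{21}{1} = \left(-21\right) 1 = -21$)
$l \left(-38\right) 31 = \left(-21\right) \left(-38\right) 31 = 798 \cdot 31 = 24738$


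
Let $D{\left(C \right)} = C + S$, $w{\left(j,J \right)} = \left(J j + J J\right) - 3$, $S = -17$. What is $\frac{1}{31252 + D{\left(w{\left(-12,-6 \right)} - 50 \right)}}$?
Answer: $\frac{1}{31290} \approx 3.1959 \cdot 10^{-5}$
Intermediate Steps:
$w{\left(j,J \right)} = -3 + J^{2} + J j$ ($w{\left(j,J \right)} = \left(J j + J^{2}\right) - 3 = \left(J^{2} + J j\right) - 3 = -3 + J^{2} + J j$)
$D{\left(C \right)} = -17 + C$ ($D{\left(C \right)} = C - 17 = -17 + C$)
$\frac{1}{31252 + D{\left(w{\left(-12,-6 \right)} - 50 \right)}} = \frac{1}{31252 - -38} = \frac{1}{31252 + \left(-17 + \left(\left(-3 + 36 + 72\right) - 50\right)\right)} = \frac{1}{31252 + \left(-17 + \left(105 - 50\right)\right)} = \frac{1}{31252 + \left(-17 + 55\right)} = \frac{1}{31252 + 38} = \frac{1}{31290}$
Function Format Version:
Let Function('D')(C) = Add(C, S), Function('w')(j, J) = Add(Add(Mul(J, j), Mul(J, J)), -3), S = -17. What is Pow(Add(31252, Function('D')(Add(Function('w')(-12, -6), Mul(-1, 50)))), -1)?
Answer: Rational(1, 31290) ≈ 3.1959e-5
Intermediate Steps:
Function('w')(j, J) = Add(-3, Pow(J, 2), Mul(J, j)) (Function('w')(j, J) = Add(Add(Mul(J, j), Pow(J, 2)), -3) = Add(Add(Pow(J, 2), Mul(J, j)), -3) = Add(-3, Pow(J, 2), Mul(J, j)))
Function('D')(C) = Add(-17, C) (Function('D')(C) = Add(C, -17) = Add(-17, C))
Pow(Add(31252, Function('D')(Add(Function('w')(-12, -6), Mul(-1, 50)))), -1) = Pow(Add(31252, Add(-17, Add(Add(-3, Pow(-6, 2), Mul(-6, -12)), Mul(-1, 50)))), -1) = Pow(Add(31252, Add(-17, Add(Add(-3, 36, 72), -50))), -1) = Pow(Add(31252, Add(-17, Add(105, -50))), -1) = Pow(Add(31252, Add(-17, 55)), -1) = Pow(Add(31252, 38), -1) = Pow(31290, -1) = Rational(1, 31290)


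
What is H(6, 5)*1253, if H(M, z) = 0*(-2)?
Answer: 0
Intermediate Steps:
H(M, z) = 0
H(6, 5)*1253 = 0*1253 = 0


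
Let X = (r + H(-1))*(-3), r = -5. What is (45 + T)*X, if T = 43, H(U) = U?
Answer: 1584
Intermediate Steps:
X = 18 (X = (-5 - 1)*(-3) = -6*(-3) = 18)
(45 + T)*X = (45 + 43)*18 = 88*18 = 1584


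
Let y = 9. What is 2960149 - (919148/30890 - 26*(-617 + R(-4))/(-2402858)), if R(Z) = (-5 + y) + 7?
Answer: 54928182709509309/18556070905 ≈ 2.9601e+6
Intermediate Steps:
R(Z) = 11 (R(Z) = (-5 + 9) + 7 = 4 + 7 = 11)
2960149 - (919148/30890 - 26*(-617 + R(-4))/(-2402858)) = 2960149 - (919148/30890 - 26*(-617 + 11)/(-2402858)) = 2960149 - (919148*(1/30890) - 26*(-606)*(-1/2402858)) = 2960149 - (459574/15445 + 15756*(-1/2402858)) = 2960149 - (459574/15445 - 7878/1201429) = 2960149 - 1*552023855536/18556070905 = 2960149 - 552023855536/18556070905 = 54928182709509309/18556070905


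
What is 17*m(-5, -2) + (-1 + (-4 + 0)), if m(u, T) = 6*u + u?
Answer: -600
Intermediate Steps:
m(u, T) = 7*u
17*m(-5, -2) + (-1 + (-4 + 0)) = 17*(7*(-5)) + (-1 + (-4 + 0)) = 17*(-35) + (-1 - 4) = -595 - 5 = -600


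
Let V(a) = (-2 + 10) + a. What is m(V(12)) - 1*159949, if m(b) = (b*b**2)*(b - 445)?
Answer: -3559949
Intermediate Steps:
V(a) = 8 + a
m(b) = b**3*(-445 + b)
m(V(12)) - 1*159949 = (8 + 12)**3*(-445 + (8 + 12)) - 1*159949 = 20**3*(-445 + 20) - 159949 = 8000*(-425) - 159949 = -3400000 - 159949 = -3559949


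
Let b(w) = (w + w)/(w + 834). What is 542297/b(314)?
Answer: 155639239/157 ≈ 9.9133e+5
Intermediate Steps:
b(w) = 2*w/(834 + w) (b(w) = (2*w)/(834 + w) = 2*w/(834 + w))
542297/b(314) = 542297/((2*314/(834 + 314))) = 542297/((2*314/1148)) = 542297/((2*314*(1/1148))) = 542297/(157/287) = 542297*(287/157) = 155639239/157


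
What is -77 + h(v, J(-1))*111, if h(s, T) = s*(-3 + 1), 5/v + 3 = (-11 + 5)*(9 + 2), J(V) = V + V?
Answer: -1401/23 ≈ -60.913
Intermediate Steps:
J(V) = 2*V
v = -5/69 (v = 5/(-3 + (-11 + 5)*(9 + 2)) = 5/(-3 - 6*11) = 5/(-3 - 66) = 5/(-69) = 5*(-1/69) = -5/69 ≈ -0.072464)
h(s, T) = -2*s (h(s, T) = s*(-2) = -2*s)
-77 + h(v, J(-1))*111 = -77 - 2*(-5/69)*111 = -77 + (10/69)*111 = -77 + 370/23 = -1401/23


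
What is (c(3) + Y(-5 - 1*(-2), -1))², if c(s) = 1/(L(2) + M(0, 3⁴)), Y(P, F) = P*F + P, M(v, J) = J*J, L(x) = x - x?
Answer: 1/43046721 ≈ 2.3231e-8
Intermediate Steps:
L(x) = 0
M(v, J) = J²
Y(P, F) = P + F*P (Y(P, F) = F*P + P = P + F*P)
c(s) = 1/6561 (c(s) = 1/(0 + (3⁴)²) = 1/(0 + 81²) = 1/(0 + 6561) = 1/6561)
(c(3) + Y(-5 - 1*(-2), -1))² = (1/6561 + (-5 - 1*(-2))*(1 - 1))² = (1/6561 + (-5 + 2)*0)² = (1/6561 - 3*0)² = (1/6561 + 0)² = (1/6561)² = 1/43046721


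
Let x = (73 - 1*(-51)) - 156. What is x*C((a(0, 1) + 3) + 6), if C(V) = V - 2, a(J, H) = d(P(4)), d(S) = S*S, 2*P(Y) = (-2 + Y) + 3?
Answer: -424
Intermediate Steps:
P(Y) = ½ + Y/2 (P(Y) = ((-2 + Y) + 3)/2 = (1 + Y)/2 = ½ + Y/2)
d(S) = S²
a(J, H) = 25/4 (a(J, H) = (½ + (½)*4)² = (½ + 2)² = (5/2)² = 25/4)
C(V) = -2 + V
x = -32 (x = (73 + 51) - 156 = 124 - 156 = -32)
x*C((a(0, 1) + 3) + 6) = -32*(-2 + ((25/4 + 3) + 6)) = -32*(-2 + (37/4 + 6)) = -32*(-2 + 61/4) = -32*53/4 = -424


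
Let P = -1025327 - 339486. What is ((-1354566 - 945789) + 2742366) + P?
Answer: -922802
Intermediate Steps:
P = -1364813
((-1354566 - 945789) + 2742366) + P = ((-1354566 - 945789) + 2742366) - 1364813 = (-2300355 + 2742366) - 1364813 = 442011 - 1364813 = -922802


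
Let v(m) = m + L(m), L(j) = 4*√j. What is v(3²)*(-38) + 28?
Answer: -770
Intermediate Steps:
v(m) = m + 4*√m
v(3²)*(-38) + 28 = (3² + 4*√(3²))*(-38) + 28 = (9 + 4*√9)*(-38) + 28 = (9 + 4*3)*(-38) + 28 = (9 + 12)*(-38) + 28 = 21*(-38) + 28 = -798 + 28 = -770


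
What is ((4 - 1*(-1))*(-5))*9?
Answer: -225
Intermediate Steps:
((4 - 1*(-1))*(-5))*9 = ((4 + 1)*(-5))*9 = (5*(-5))*9 = -25*9 = -225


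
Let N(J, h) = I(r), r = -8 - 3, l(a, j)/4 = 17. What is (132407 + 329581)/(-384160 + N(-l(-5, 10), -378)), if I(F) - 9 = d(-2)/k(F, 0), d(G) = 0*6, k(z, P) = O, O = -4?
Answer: -461988/384151 ≈ -1.2026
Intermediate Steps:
k(z, P) = -4
d(G) = 0
l(a, j) = 68 (l(a, j) = 4*17 = 68)
r = -11
I(F) = 9 (I(F) = 9 + 0/(-4) = 9 + 0*(-¼) = 9 + 0 = 9)
N(J, h) = 9
(132407 + 329581)/(-384160 + N(-l(-5, 10), -378)) = (132407 + 329581)/(-384160 + 9) = 461988/(-384151) = 461988*(-1/384151) = -461988/384151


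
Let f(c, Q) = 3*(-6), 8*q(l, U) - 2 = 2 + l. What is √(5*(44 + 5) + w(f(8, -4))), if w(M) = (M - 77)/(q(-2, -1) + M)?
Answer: 15*√5609/71 ≈ 15.823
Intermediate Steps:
q(l, U) = ½ + l/8 (q(l, U) = ¼ + (2 + l)/8 = ¼ + (¼ + l/8) = ½ + l/8)
f(c, Q) = -18
w(M) = (-77 + M)/(¼ + M) (w(M) = (M - 77)/((½ + (⅛)*(-2)) + M) = (-77 + M)/((½ - ¼) + M) = (-77 + M)/(¼ + M))
√(5*(44 + 5) + w(f(8, -4))) = √(5*(44 + 5) + 4*(-77 - 18)/(1 + 4*(-18))) = √(5*49 + 4*(-95)/(1 - 72)) = √(245 + 4*(-95)/(-71)) = √(245 + 4*(-1/71)*(-95)) = √(245 + 380/71) = √(17775/71) = 15*√5609/71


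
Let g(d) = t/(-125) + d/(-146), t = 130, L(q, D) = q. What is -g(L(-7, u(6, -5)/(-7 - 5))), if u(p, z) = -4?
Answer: 3621/3650 ≈ 0.99205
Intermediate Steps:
g(d) = -26/25 - d/146 (g(d) = 130/(-125) + d/(-146) = 130*(-1/125) + d*(-1/146) = -26/25 - d/146)
-g(L(-7, u(6, -5)/(-7 - 5))) = -(-26/25 - 1/146*(-7)) = -(-26/25 + 7/146) = -1*(-3621/3650) = 3621/3650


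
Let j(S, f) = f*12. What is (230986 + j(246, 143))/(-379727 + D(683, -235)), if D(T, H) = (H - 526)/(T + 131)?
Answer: -189419428/309098539 ≈ -0.61281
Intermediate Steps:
j(S, f) = 12*f
D(T, H) = (-526 + H)/(131 + T)
(230986 + j(246, 143))/(-379727 + D(683, -235)) = (230986 + 12*143)/(-379727 + (-526 - 235)/(131 + 683)) = (230986 + 1716)/(-379727 - 761/814) = 232702/(-379727 + (1/814)*(-761)) = 232702/(-379727 - 761/814) = 232702/(-309098539/814) = 232702*(-814/309098539) = -189419428/309098539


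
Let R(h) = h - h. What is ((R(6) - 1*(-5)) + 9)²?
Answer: 196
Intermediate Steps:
R(h) = 0
((R(6) - 1*(-5)) + 9)² = ((0 - 1*(-5)) + 9)² = ((0 + 5) + 9)² = (5 + 9)² = 14² = 196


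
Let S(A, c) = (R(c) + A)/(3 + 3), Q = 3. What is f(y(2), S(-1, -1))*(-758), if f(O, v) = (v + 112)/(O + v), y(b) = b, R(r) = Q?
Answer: -255446/7 ≈ -36492.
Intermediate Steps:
R(r) = 3
S(A, c) = ½ + A/6 (S(A, c) = (3 + A)/(3 + 3) = (3 + A)/6 = (3 + A)*(⅙) = ½ + A/6)
f(O, v) = (112 + v)/(O + v)
f(y(2), S(-1, -1))*(-758) = ((112 + (½ + (⅙)*(-1)))/(2 + (½ + (⅙)*(-1))))*(-758) = ((112 + (½ - ⅙))/(2 + (½ - ⅙)))*(-758) = ((112 + ⅓)/(2 + ⅓))*(-758) = ((337/3)/(7/3))*(-758) = ((3/7)*(337/3))*(-758) = (337/7)*(-758) = -255446/7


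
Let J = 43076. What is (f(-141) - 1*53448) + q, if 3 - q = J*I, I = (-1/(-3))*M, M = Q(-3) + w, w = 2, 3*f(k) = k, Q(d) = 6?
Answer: -505084/3 ≈ -1.6836e+5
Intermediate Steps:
f(k) = k/3
M = 8 (M = 6 + 2 = 8)
I = 8/3 (I = -1/(-3)*8 = -1*(-1/3)*8 = (1/3)*8 = 8/3 ≈ 2.6667)
q = -344599/3 (q = 3 - 43076*8/3 = 3 - 1*344608/3 = 3 - 344608/3 = -344599/3 ≈ -1.1487e+5)
(f(-141) - 1*53448) + q = ((1/3)*(-141) - 1*53448) - 344599/3 = (-47 - 53448) - 344599/3 = -53495 - 344599/3 = -505084/3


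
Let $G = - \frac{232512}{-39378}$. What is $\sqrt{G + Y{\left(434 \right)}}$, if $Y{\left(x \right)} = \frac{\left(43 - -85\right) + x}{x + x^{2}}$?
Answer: $\frac{\sqrt{2267323057826010555}}{619514385} \approx 2.4306$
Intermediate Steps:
$G = \frac{38752}{6563}$ ($G = \left(-232512\right) \left(- \frac{1}{39378}\right) = \frac{38752}{6563} \approx 5.9046$)
$Y{\left(x \right)} = \frac{128 + x}{x + x^{2}}$ ($Y{\left(x \right)} = \frac{\left(43 + 85\right) + x}{x + x^{2}} = \frac{128 + x}{x + x^{2}}$)
$\sqrt{G + Y{\left(434 \right)}} = \sqrt{\frac{38752}{6563} + \frac{128 + 434}{434 \left(1 + 434\right)}} = \sqrt{\frac{38752}{6563} + \frac{1}{434} \cdot \frac{1}{435} \cdot 562} = \sqrt{\frac{38752}{6563} + \frac{281}{94395}} = \sqrt{\frac{3659839243}{619514385}} = \frac{\sqrt{2267323057826010555}}{619514385}$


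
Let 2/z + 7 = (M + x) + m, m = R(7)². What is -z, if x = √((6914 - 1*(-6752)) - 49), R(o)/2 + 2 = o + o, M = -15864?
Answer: 15295/116961704 + 3*√1513/116961704 ≈ 0.00013177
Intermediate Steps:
R(o) = -4 + 4*o (R(o) = -4 + 2*(o + o) = -4 + 2*(2*o) = -4 + 4*o)
m = 576 (m = (-4 + 4*7)² = (-4 + 28)² = 24² = 576)
x = 3*√1513 (x = √((6914 + 6752) - 49) = √(13666 - 49) = √13617 = 3*√1513 ≈ 116.69)
z = 2/(-15295 + 3*√1513) (z = 2/(-7 + ((-15864 + 3*√1513) + 576)) = 2/(-7 + (-15288 + 3*√1513)) = 2/(-15295 + 3*√1513) ≈ -0.00013177)
-z = -(-15295/116961704 - 3*√1513/116961704) = 15295/116961704 + 3*√1513/116961704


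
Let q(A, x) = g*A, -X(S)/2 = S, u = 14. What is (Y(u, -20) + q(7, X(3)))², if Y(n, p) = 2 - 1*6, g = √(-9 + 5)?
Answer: -180 - 112*I ≈ -180.0 - 112.0*I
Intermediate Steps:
X(S) = -2*S
g = 2*I (g = √(-4) = 2*I ≈ 2.0*I)
Y(n, p) = -4 (Y(n, p) = 2 - 6 = -4)
q(A, x) = 2*I*A (q(A, x) = (2*I)*A = 2*I*A)
(Y(u, -20) + q(7, X(3)))² = (-4 + 2*I*7)² = (-4 + 14*I)²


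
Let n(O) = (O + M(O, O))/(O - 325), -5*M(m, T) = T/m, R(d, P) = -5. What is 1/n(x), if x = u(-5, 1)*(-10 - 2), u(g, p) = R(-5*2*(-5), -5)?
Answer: -1325/299 ≈ -4.4314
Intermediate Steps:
u(g, p) = -5
M(m, T) = -T/(5*m)
x = 60 (x = -5*(-10 - 2) = -5*(-12) = 60)
n(O) = (-1/5 + O)/(-325 + O) (n(O) = (O - O/(5*O))/(O - 325) = (O - 1/5)/(-325 + O) = (-1/5 + O)/(-325 + O))
1/n(x) = 1/((-1/5 + 60)/(-325 + 60)) = 1/((299/5)/(-265)) = 1/(-1/265*299/5) = 1/(-299/1325) = -1325/299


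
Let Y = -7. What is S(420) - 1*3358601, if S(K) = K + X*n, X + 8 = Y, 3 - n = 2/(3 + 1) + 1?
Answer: -6716407/2 ≈ -3.3582e+6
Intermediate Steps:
n = 3/2 (n = 3 - (2/(3 + 1) + 1) = 3 - (2/4 + 1) = 3 - ((1/4)*2 + 1) = 3 - (1/2 + 1) = 3 - 1*3/2 = 3 - 3/2 = 3/2 ≈ 1.5000)
X = -15 (X = -8 - 7 = -15)
S(K) = -45/2 + K (S(K) = K - 15*3/2 = K - 45/2 = -45/2 + K)
S(420) - 1*3358601 = (-45/2 + 420) - 1*3358601 = 795/2 - 3358601 = -6716407/2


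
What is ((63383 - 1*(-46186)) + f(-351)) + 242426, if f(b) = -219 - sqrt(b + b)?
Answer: 351776 - 3*I*sqrt(78) ≈ 3.5178e+5 - 26.495*I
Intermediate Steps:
f(b) = -219 - sqrt(2)*sqrt(b) (f(b) = -219 - sqrt(2*b) = -219 - sqrt(2)*sqrt(b))
((63383 - 1*(-46186)) + f(-351)) + 242426 = ((63383 - 1*(-46186)) + (-219 - sqrt(2)*sqrt(-351))) + 242426 = ((63383 + 46186) + (-219 - sqrt(2)*3*I*sqrt(39))) + 242426 = (109569 + (-219 - 3*I*sqrt(78))) + 242426 = (109350 - 3*I*sqrt(78)) + 242426 = 351776 - 3*I*sqrt(78)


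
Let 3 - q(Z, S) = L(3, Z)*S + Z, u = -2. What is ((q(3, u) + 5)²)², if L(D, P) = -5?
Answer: 625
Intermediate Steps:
q(Z, S) = 3 - Z + 5*S (q(Z, S) = 3 - (-5*S + Z) = 3 - (Z - 5*S) = 3 + (-Z + 5*S) = 3 - Z + 5*S)
((q(3, u) + 5)²)² = (((3 - 1*3 + 5*(-2)) + 5)²)² = (((3 - 3 - 10) + 5)²)² = ((-10 + 5)²)² = ((-5)²)² = 25² = 625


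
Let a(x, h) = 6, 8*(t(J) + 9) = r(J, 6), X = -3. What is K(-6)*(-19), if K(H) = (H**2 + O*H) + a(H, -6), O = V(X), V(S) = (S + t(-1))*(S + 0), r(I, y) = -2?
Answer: 6783/2 ≈ 3391.5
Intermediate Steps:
t(J) = -37/4 (t(J) = -9 + (1/8)*(-2) = -9 - 1/4 = -37/4)
V(S) = S*(-37/4 + S) (V(S) = (S - 37/4)*(S + 0) = (-37/4 + S)*S = S*(-37/4 + S))
O = 147/4 (O = (1/4)*(-3)*(-37 + 4*(-3)) = (1/4)*(-3)*(-37 - 12) = (1/4)*(-3)*(-49) = 147/4 ≈ 36.750)
K(H) = 6 + H**2 + 147*H/4 (K(H) = (H**2 + 147*H/4) + 6 = 6 + H**2 + 147*H/4)
K(-6)*(-19) = (6 + (-6)**2 + (147/4)*(-6))*(-19) = (6 + 36 - 441/2)*(-19) = -357/2*(-19) = 6783/2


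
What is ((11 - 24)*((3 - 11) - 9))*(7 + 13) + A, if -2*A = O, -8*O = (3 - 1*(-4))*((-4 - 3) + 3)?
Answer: 17673/4 ≈ 4418.3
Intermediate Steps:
O = 7/2 (O = -(3 - 1*(-4))*((-4 - 3) + 3)/8 = -(3 + 4)*(-7 + 3)/8 = -7*(-4)/8 = -⅛*(-28) = 7/2 ≈ 3.5000)
A = -7/4 (A = -½*7/2 = -7/4 ≈ -1.7500)
((11 - 24)*((3 - 11) - 9))*(7 + 13) + A = ((11 - 24)*((3 - 11) - 9))*(7 + 13) - 7/4 = -13*(-8 - 9)*20 - 7/4 = -13*(-17)*20 - 7/4 = 221*20 - 7/4 = 4420 - 7/4 = 17673/4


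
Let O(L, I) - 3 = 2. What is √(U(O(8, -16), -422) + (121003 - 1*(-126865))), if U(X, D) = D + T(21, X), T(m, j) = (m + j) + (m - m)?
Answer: 4*√15467 ≈ 497.47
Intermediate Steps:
O(L, I) = 5 (O(L, I) = 3 + 2 = 5)
T(m, j) = j + m (T(m, j) = (j + m) + 0 = j + m)
U(X, D) = 21 + D + X (U(X, D) = D + (X + 21) = D + (21 + X) = 21 + D + X)
√(U(O(8, -16), -422) + (121003 - 1*(-126865))) = √((21 - 422 + 5) + (121003 - 1*(-126865))) = √(-396 + (121003 + 126865)) = √(-396 + 247868) = √247472 = 4*√15467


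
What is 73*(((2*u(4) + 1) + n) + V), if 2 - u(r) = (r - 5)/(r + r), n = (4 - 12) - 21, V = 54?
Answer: 8833/4 ≈ 2208.3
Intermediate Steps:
n = -29 (n = -8 - 21 = -29)
u(r) = 2 - (-5 + r)/(2*r) (u(r) = 2 - (r - 5)/(r + r) = 2 - (-5 + r)/(2*r))
73*(((2*u(4) + 1) + n) + V) = 73*(((2*((½)*(5 + 3*4)/4) + 1) - 29) + 54) = 73*(((2*((½)*(¼)*(5 + 12)) + 1) - 29) + 54) = 73*(((2*((½)*(¼)*17) + 1) - 29) + 54) = 73*(((2*(17/8) + 1) - 29) + 54) = 73*(((17/4 + 1) - 29) + 54) = 73*((21/4 - 29) + 54) = 73*(-95/4 + 54) = 73*(121/4) = 8833/4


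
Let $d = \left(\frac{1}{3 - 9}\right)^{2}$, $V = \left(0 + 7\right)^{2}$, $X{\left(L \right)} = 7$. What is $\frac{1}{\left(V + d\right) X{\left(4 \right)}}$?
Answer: $\frac{36}{12355} \approx 0.0029138$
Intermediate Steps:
$V = 49$ ($V = 7^{2} = 49$)
$d = \frac{1}{36}$ ($d = \left(\frac{1}{-6}\right)^{2} = \left(- \frac{1}{6}\right)^{2} = \frac{1}{36} \approx 0.027778$)
$\frac{1}{\left(V + d\right) X{\left(4 \right)}} = \frac{1}{\left(49 + \frac{1}{36}\right) 7} = \frac{1}{\frac{1765}{36} \cdot 7} = \frac{1}{\frac{12355}{36}} = \frac{36}{12355}$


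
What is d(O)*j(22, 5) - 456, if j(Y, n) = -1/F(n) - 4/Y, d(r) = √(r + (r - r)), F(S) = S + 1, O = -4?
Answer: -456 - 23*I/33 ≈ -456.0 - 0.69697*I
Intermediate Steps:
F(S) = 1 + S
d(r) = √r (d(r) = √(r + 0) = √r)
j(Y, n) = -1/(1 + n) - 4/Y
d(O)*j(22, 5) - 456 = √(-4)*((-4 - 1*22 - 4*5)/(22*(1 + 5))) - 456 = (2*I)*((1/22)*(-4 - 22 - 20)/6) - 456 = (2*I)*((1/22)*(⅙)*(-46)) - 456 = (2*I)*(-23/66) - 456 = -23*I/33 - 456 = -456 - 23*I/33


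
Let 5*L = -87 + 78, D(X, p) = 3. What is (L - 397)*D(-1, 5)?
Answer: -5982/5 ≈ -1196.4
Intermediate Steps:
L = -9/5 (L = (-87 + 78)/5 = (⅕)*(-9) = -9/5 ≈ -1.8000)
(L - 397)*D(-1, 5) = (-9/5 - 397)*3 = -1994/5*3 = -5982/5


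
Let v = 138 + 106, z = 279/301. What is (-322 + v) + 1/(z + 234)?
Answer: -5515313/70713 ≈ -77.996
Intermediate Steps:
z = 279/301 (z = 279*(1/301) = 279/301 ≈ 0.92691)
v = 244
(-322 + v) + 1/(z + 234) = (-322 + 244) + 1/(279/301 + 234) = -78 + 1/(70713/301) = -78 + 301/70713 = -5515313/70713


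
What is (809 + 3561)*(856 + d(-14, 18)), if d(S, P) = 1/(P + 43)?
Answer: 228188290/61 ≈ 3.7408e+6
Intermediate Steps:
d(S, P) = 1/(43 + P)
(809 + 3561)*(856 + d(-14, 18)) = (809 + 3561)*(856 + 1/(43 + 18)) = 4370*(856 + 1/61) = 4370*(52217/61) = 228188290/61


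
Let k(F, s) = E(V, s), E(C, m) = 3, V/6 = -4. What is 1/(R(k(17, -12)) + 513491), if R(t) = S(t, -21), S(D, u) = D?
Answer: 1/513494 ≈ 1.9474e-6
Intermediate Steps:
V = -24 (V = 6*(-4) = -24)
k(F, s) = 3
R(t) = t
1/(R(k(17, -12)) + 513491) = 1/(3 + 513491) = 1/513494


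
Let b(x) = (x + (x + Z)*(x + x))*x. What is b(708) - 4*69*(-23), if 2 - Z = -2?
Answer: 714307548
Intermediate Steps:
Z = 4 (Z = 2 - 1*(-2) = 2 + 2 = 4)
b(x) = x*(x + 2*x*(4 + x)) (b(x) = (x + (x + 4)*(x + x))*x = (x + (4 + x)*(2*x))*x = (x + 2*x*(4 + x))*x = x*(x + 2*x*(4 + x)))
b(708) - 4*69*(-23) = 708**2*(9 + 2*708) - 4*69*(-23) = 501264*(9 + 1416) - 276*(-23) = 501264*1425 - 1*(-6348) = 714301200 + 6348 = 714307548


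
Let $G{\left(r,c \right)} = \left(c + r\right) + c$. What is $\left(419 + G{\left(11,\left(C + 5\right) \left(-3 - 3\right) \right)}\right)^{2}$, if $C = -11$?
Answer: $252004$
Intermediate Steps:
$G{\left(r,c \right)} = r + 2 c$
$\left(419 + G{\left(11,\left(C + 5\right) \left(-3 - 3\right) \right)}\right)^{2} = \left(419 + \left(11 + 2 \left(-11 + 5\right) \left(-3 - 3\right)\right)\right)^{2} = \left(419 + \left(11 + 2 \left(\left(-6\right) \left(-6\right)\right)\right)\right)^{2} = \left(419 + \left(11 + 2 \cdot 36\right)\right)^{2} = \left(419 + \left(11 + 72\right)\right)^{2} = \left(419 + 83\right)^{2} = 502^{2} = 252004$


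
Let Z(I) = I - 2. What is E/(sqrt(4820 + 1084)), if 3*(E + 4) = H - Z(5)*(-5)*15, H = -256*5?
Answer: -1067*sqrt(41)/1476 ≈ -4.6288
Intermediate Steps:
Z(I) = -2 + I
H = -1280
E = -1067/3 (E = -4 + (-1280 - (-2 + 5)*(-5)*15)/3 = -4 + (-1280 - 3*(-5)*15)/3 = -4 + (-1280 - (-15)*15)/3 = -4 + (-1280 - 1*(-225))/3 = -4 + (-1280 + 225)/3 = -4 + (1/3)*(-1055) = -4 - 1055/3 = -1067/3 ≈ -355.67)
E/(sqrt(4820 + 1084)) = -1067/(3*sqrt(4820 + 1084)) = -1067*sqrt(41)/492/3 = -1067*sqrt(41)/1476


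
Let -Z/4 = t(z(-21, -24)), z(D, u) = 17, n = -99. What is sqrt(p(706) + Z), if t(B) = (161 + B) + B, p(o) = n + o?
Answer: I*sqrt(173) ≈ 13.153*I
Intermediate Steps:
p(o) = -99 + o
t(B) = 161 + 2*B
Z = -780 (Z = -4*(161 + 2*17) = -4*(161 + 34) = -4*195 = -780)
sqrt(p(706) + Z) = sqrt((-99 + 706) - 780) = sqrt(607 - 780) = sqrt(-173) = I*sqrt(173)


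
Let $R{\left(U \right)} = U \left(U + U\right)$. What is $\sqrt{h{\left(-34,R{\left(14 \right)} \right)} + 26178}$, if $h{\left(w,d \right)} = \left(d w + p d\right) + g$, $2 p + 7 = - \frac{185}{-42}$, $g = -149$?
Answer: $\frac{\sqrt{109731}}{3} \approx 110.42$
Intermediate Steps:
$R{\left(U \right)} = 2 U^{2}$ ($R{\left(U \right)} = U 2 U = 2 U^{2}$)
$p = - \frac{109}{84}$ ($p = - \frac{7}{2} + \frac{\left(-185\right) \frac{1}{-42}}{2} = - \frac{7}{2} + \frac{\left(-185\right) \left(- \frac{1}{42}\right)}{2} = - \frac{7}{2} + \frac{1}{2} \cdot \frac{185}{42} = - \frac{7}{2} + \frac{185}{84} = - \frac{109}{84} \approx -1.2976$)
$h{\left(w,d \right)} = -149 - \frac{109 d}{84} + d w$ ($h{\left(w,d \right)} = \left(d w - \frac{109 d}{84}\right) - 149 = \left(- \frac{109 d}{84} + d w\right) - 149 = -149 - \frac{109 d}{84} + d w$)
$\sqrt{h{\left(-34,R{\left(14 \right)} \right)} + 26178} = \sqrt{\left(-149 - \frac{109 \cdot 2 \cdot 14^{2}}{84} + 2 \cdot 14^{2} \left(-34\right)\right) + 26178} = \sqrt{\left(-149 - \frac{109 \cdot 2 \cdot 196}{84} + 2 \cdot 196 \left(-34\right)\right) + 26178} = \sqrt{\left(-149 - \frac{1526}{3} + 392 \left(-34\right)\right) + 26178} = \sqrt{\left(-149 - \frac{1526}{3} - 13328\right) + 26178} = \sqrt{- \frac{41957}{3} + 26178} = \sqrt{\frac{36577}{3}} = \frac{\sqrt{109731}}{3}$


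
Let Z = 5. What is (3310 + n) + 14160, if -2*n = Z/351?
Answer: 12263935/702 ≈ 17470.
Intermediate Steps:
n = -5/702 (n = -5/(2*351) = -5/702 ≈ -0.0071225)
(3310 + n) + 14160 = (3310 - 5/702) + 14160 = 2323615/702 + 14160 = 12263935/702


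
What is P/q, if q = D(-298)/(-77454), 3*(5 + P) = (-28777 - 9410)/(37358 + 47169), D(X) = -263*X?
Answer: 16860341628/3312359549 ≈ 5.0901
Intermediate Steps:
P = -435364/84527 (P = -5 + ((-28777 - 9410)/(37358 + 47169))/3 = -5 + (-38187/84527)/3 = -5 + (-38187*1/84527)/3 = -5 + (1/3)*(-38187/84527) = -5 - 12729/84527 = -435364/84527 ≈ -5.1506)
q = -39187/38727 (q = -263*(-298)/(-77454) = 78374*(-1/77454) = -39187/38727 ≈ -1.0119)
P/q = -435364/(84527*(-39187/38727)) = -435364/84527*(-38727/39187) = 16860341628/3312359549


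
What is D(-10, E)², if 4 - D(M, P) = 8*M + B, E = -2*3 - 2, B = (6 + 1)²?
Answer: 1225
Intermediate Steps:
B = 49 (B = 7² = 49)
E = -8 (E = -6 - 2 = -8)
D(M, P) = -45 - 8*M (D(M, P) = 4 - (8*M + 49) = 4 - (49 + 8*M) = 4 + (-49 - 8*M) = -45 - 8*M)
D(-10, E)² = (-45 - 8*(-10))² = (-45 + 80)² = 35² = 1225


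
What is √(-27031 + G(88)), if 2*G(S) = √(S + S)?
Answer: √(-27031 + 2*√11) ≈ 164.39*I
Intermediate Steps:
G(S) = √2*√S/2 (G(S) = √(S + S)/2 = √(2*S)/2 = (√2*√S)/2 = √2*√S/2)
√(-27031 + G(88)) = √(-27031 + √2*√88/2) = √(-27031 + √2*(2*√22)/2) = √(-27031 + 2*√11)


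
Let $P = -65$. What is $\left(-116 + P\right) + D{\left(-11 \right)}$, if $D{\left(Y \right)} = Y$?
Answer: $-192$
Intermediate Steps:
$\left(-116 + P\right) + D{\left(-11 \right)} = \left(-116 - 65\right) - 11 = -181 - 11 = -192$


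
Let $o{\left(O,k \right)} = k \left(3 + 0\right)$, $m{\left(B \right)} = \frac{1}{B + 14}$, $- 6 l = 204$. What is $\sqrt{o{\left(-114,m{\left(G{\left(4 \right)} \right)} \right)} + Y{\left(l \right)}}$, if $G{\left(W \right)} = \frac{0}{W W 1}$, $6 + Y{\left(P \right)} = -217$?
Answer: $\frac{i \sqrt{43666}}{14} \approx 14.926 i$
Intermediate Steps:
$l = -34$ ($l = \left(- \frac{1}{6}\right) 204 = -34$)
$Y{\left(P \right)} = -223$ ($Y{\left(P \right)} = -6 - 217 = -223$)
$G{\left(W \right)} = 0$ ($G{\left(W \right)} = \frac{0}{W^{2} \cdot 1} = \frac{0}{W^{2}} = 0$)
$m{\left(B \right)} = \frac{1}{14 + B}$
$o{\left(O,k \right)} = 3 k$ ($o{\left(O,k \right)} = k 3 = 3 k$)
$\sqrt{o{\left(-114,m{\left(G{\left(4 \right)} \right)} \right)} + Y{\left(l \right)}} = \sqrt{\frac{3}{14 + 0} - 223} = \sqrt{\frac{3}{14} - 223} = \sqrt{- \frac{3119}{14}} = \frac{i \sqrt{43666}}{14}$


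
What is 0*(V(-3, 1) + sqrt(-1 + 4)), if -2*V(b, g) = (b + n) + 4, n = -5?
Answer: 0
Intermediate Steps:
V(b, g) = 1/2 - b/2 (V(b, g) = -((b - 5) + 4)/2 = -((-5 + b) + 4)/2 = -(-1 + b)/2 = 1/2 - b/2)
0*(V(-3, 1) + sqrt(-1 + 4)) = 0*((1/2 - 1/2*(-3)) + sqrt(-1 + 4)) = 0*((1/2 + 3/2) + sqrt(3)) = 0*(2 + sqrt(3)) = 0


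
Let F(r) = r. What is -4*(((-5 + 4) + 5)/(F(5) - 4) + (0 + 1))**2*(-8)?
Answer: 800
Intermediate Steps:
-4*(((-5 + 4) + 5)/(F(5) - 4) + (0 + 1))**2*(-8) = -4*(((-5 + 4) + 5)/(5 - 4) + (0 + 1))**2*(-8) = -4*((-1 + 5)/1 + 1)**2*(-8) = -4*(4*1 + 1)**2*(-8) = -4*(4 + 1)**2*(-8) = -4*5**2*(-8) = -4*25*(-8) = -100*(-8) = 800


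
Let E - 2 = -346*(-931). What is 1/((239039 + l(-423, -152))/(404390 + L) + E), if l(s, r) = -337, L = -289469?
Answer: 114921/37019510590 ≈ 3.1043e-6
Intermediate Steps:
E = 322128 (E = 2 - 346*(-931) = 2 + 322126 = 322128)
1/((239039 + l(-423, -152))/(404390 + L) + E) = 1/((239039 - 337)/(404390 - 289469) + 322128) = 1/(238702/114921 + 322128) = 1/(37019510590/114921) = 114921/37019510590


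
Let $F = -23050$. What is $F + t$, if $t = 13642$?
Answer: $-9408$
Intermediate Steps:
$F + t = -23050 + 13642 = -9408$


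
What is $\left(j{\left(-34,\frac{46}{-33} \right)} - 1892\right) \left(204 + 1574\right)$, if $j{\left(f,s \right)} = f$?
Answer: $-3424428$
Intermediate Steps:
$\left(j{\left(-34,\frac{46}{-33} \right)} - 1892\right) \left(204 + 1574\right) = \left(-34 - 1892\right) \left(204 + 1574\right) = \left(-1926\right) 1778 = -3424428$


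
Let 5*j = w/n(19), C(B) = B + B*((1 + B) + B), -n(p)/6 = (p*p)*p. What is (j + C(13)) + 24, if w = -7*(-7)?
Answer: 79838711/205770 ≈ 388.00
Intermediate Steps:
n(p) = -6*p³ (n(p) = -6*p*p*p = -6*p²*p = -6*p³)
w = 49
C(B) = B + B*(1 + 2*B)
j = -49/205770 (j = (49/((-6*19³)))/5 = (49/((-6*6859)))/5 = (49/(-41154))/5 = (49*(-1/41154))/5 = (⅕)*(-49/41154) = -49/205770 ≈ -0.00023813)
(j + C(13)) + 24 = (-49/205770 + 2*13*(1 + 13)) + 24 = (-49/205770 + 2*13*14) + 24 = (-49/205770 + 364) + 24 = 74900231/205770 + 24 = 79838711/205770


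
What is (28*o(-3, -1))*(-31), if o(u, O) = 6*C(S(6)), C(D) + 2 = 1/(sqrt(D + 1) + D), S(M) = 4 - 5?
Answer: 15624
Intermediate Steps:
S(M) = -1
C(D) = -2 + 1/(D + sqrt(1 + D)) (C(D) = -2 + 1/(sqrt(D + 1) + D) = -2 + 1/(sqrt(1 + D) + D) = -2 + 1/(D + sqrt(1 + D)))
o(u, O) = -18 (o(u, O) = 6*((1 - 2*(-1) - 2*sqrt(1 - 1))/(-1 + sqrt(1 - 1))) = 6*((1 + 2 - 2*sqrt(0))/(-1 + sqrt(0))) = 6*((1 + 2 - 2*0)/(-1 + 0)) = 6*((1 + 2 + 0)/(-1)) = 6*(-1*3) = 6*(-3) = -18)
(28*o(-3, -1))*(-31) = (28*(-18))*(-31) = -504*(-31) = 15624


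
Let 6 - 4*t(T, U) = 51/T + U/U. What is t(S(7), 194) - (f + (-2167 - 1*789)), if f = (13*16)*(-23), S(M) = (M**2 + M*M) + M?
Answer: 541879/70 ≈ 7741.1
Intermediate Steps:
S(M) = M + 2*M**2 (S(M) = (M**2 + M**2) + M = 2*M**2 + M = M + 2*M**2)
t(T, U) = 5/4 - 51/(4*T) (t(T, U) = 3/2 - (51/T + U/U)/4 = 3/2 - (51/T + 1)/4 = 3/2 - (1 + 51/T)/4 = 3/2 + (-1/4 - 51/(4*T)) = 5/4 - 51/(4*T))
f = -4784 (f = 208*(-23) = -4784)
t(S(7), 194) - (f + (-2167 - 1*789)) = (-51 + 5*(7*(1 + 2*7)))/(4*((7*(1 + 2*7)))) - (-4784 + (-2167 - 1*789)) = (-51 + 5*(7*(1 + 14)))/(4*((7*(1 + 14)))) - (-4784 + (-2167 - 789)) = (-51 + 5*(7*15))/(4*((7*15))) - (-4784 - 2956) = (1/4)*(-51 + 5*105)/105 - 1*(-7740) = (1/4)*(1/105)*(-51 + 525) + 7740 = (1/4)*(1/105)*474 + 7740 = 79/70 + 7740 = 541879/70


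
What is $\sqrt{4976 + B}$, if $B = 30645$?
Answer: $\sqrt{35621} \approx 188.74$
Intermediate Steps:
$\sqrt{4976 + B} = \sqrt{4976 + 30645} = \sqrt{35621}$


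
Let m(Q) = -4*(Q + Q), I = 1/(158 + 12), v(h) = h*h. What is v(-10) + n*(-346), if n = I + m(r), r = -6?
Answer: -1403353/85 ≈ -16510.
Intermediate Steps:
v(h) = h²
I = 1/170 ≈ 0.0058824
m(Q) = -8*Q
n = 8161/170 (n = 1/170 - 8*(-6) = 1/170 + 48 = 8161/170 ≈ 48.006)
v(-10) + n*(-346) = (-10)² + (8161/170)*(-346) = 100 - 1411853/85 = -1403353/85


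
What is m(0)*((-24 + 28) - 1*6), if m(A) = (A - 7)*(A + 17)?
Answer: 238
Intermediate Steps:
m(A) = (-7 + A)*(17 + A)
m(0)*((-24 + 28) - 1*6) = (-119 + 0² + 10*0)*((-24 + 28) - 1*6) = (-119 + 0 + 0)*(4 - 6) = -119*(-2) = 238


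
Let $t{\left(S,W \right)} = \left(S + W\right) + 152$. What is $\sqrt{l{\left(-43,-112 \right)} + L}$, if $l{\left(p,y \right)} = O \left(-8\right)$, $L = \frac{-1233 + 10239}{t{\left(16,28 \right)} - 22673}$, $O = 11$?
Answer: $\frac{i \sqrt{732046}}{91} \approx 9.4022 i$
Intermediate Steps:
$t{\left(S,W \right)} = 152 + S + W$
$L = - \frac{474}{1183}$ ($L = \frac{-1233 + 10239}{\left(152 + 16 + 28\right) - 22673} = \frac{9006}{196 - 22673} = \frac{9006}{-22477} = 9006 \left(- \frac{1}{22477}\right) = - \frac{474}{1183} \approx -0.40068$)
$l{\left(p,y \right)} = -88$ ($l{\left(p,y \right)} = 11 \left(-8\right) = -88$)
$\sqrt{l{\left(-43,-112 \right)} + L} = \sqrt{-88 - \frac{474}{1183}} = \sqrt{- \frac{104578}{1183}} = \frac{i \sqrt{732046}}{91}$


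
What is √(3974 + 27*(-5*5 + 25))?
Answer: √3974 ≈ 63.040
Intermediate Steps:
√(3974 + 27*(-5*5 + 25)) = √(3974 + 27*(-25 + 25)) = √(3974 + 27*0) = √(3974 + 0) = √3974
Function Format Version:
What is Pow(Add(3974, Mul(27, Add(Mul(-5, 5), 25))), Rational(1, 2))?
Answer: Pow(3974, Rational(1, 2)) ≈ 63.040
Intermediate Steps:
Pow(Add(3974, Mul(27, Add(Mul(-5, 5), 25))), Rational(1, 2)) = Pow(Add(3974, Mul(27, Add(-25, 25))), Rational(1, 2)) = Pow(Add(3974, Mul(27, 0)), Rational(1, 2)) = Pow(Add(3974, 0), Rational(1, 2)) = Pow(3974, Rational(1, 2))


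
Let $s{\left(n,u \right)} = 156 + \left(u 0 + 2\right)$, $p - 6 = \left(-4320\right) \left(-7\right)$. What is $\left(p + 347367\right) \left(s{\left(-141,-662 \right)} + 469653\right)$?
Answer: $177406741143$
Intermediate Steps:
$p = 30246$ ($p = 6 - -30240 = 6 + 30240 = 30246$)
$s{\left(n,u \right)} = 158$ ($s{\left(n,u \right)} = 156 + \left(0 + 2\right) = 156 + 2 = 158$)
$\left(p + 347367\right) \left(s{\left(-141,-662 \right)} + 469653\right) = \left(30246 + 347367\right) \left(158 + 469653\right) = 377613 \cdot 469811 = 177406741143$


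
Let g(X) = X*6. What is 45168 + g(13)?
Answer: 45246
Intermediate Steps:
g(X) = 6*X
45168 + g(13) = 45168 + 6*13 = 45168 + 78 = 45246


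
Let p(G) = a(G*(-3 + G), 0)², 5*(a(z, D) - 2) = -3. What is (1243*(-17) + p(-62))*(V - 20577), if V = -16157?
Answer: 19403853884/25 ≈ 7.7615e+8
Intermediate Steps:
a(z, D) = 7/5 (a(z, D) = 2 + (⅕)*(-3) = 2 - ⅗ = 7/5)
p(G) = 49/25 (p(G) = (7/5)² = 49/25)
(1243*(-17) + p(-62))*(V - 20577) = (1243*(-17) + 49/25)*(-16157 - 20577) = (-21131 + 49/25)*(-36734) = -528226/25*(-36734) = 19403853884/25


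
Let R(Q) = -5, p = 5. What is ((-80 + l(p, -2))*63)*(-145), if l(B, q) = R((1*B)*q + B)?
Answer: 776475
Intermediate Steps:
l(B, q) = -5
((-80 + l(p, -2))*63)*(-145) = ((-80 - 5)*63)*(-145) = -85*63*(-145) = -5355*(-145) = 776475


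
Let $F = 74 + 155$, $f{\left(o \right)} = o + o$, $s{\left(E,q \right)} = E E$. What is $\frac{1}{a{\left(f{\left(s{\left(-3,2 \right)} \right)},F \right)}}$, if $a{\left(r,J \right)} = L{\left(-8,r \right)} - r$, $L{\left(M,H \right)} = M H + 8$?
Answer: $- \frac{1}{154} \approx -0.0064935$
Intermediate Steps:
$s{\left(E,q \right)} = E^{2}$
$f{\left(o \right)} = 2 o$
$L{\left(M,H \right)} = 8 + H M$ ($L{\left(M,H \right)} = H M + 8 = 8 + H M$)
$F = 229$
$a{\left(r,J \right)} = 8 - 9 r$ ($a{\left(r,J \right)} = \left(8 + r \left(-8\right)\right) - r = \left(8 - 8 r\right) - r = 8 - 9 r$)
$\frac{1}{a{\left(f{\left(s{\left(-3,2 \right)} \right)},F \right)}} = \frac{1}{8 - 9 \cdot 2 \left(-3\right)^{2}} = \frac{1}{8 - 9 \cdot 2 \cdot 9} = \frac{1}{8 - 162} = \frac{1}{-154} = - \frac{1}{154}$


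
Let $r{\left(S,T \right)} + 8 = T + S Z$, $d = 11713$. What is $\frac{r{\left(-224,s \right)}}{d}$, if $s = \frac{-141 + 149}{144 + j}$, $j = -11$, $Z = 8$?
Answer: $- \frac{239392}{1557829} \approx -0.15367$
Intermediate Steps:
$s = \frac{8}{133}$ ($s = \frac{-141 + 149}{144 - 11} = \frac{8}{133} \approx 0.06015$)
$r{\left(S,T \right)} = -8 + T + 8 S$ ($r{\left(S,T \right)} = -8 + \left(T + S 8\right) = -8 + \left(T + 8 S\right) = -8 + T + 8 S$)
$\frac{r{\left(-224,s \right)}}{d} = \frac{-8 + \frac{8}{133} + 8 \left(-224\right)}{11713} = \left(-8 + \frac{8}{133} - 1792\right) \frac{1}{11713} = \left(- \frac{239392}{133}\right) \frac{1}{11713} = - \frac{239392}{1557829}$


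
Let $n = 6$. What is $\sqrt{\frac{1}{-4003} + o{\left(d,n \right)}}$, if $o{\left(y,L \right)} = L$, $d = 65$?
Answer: $\frac{\sqrt{96140051}}{4003} \approx 2.4494$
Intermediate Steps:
$\sqrt{\frac{1}{-4003} + o{\left(d,n \right)}} = \sqrt{\frac{1}{-4003} + 6} = \sqrt{- \frac{1}{4003} + 6} = \sqrt{\frac{24017}{4003}} = \frac{\sqrt{96140051}}{4003}$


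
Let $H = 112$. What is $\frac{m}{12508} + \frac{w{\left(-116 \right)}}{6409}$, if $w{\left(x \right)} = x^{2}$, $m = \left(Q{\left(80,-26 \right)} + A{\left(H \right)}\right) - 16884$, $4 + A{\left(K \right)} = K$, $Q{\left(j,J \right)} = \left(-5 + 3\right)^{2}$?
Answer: $\frac{524275}{691067} \approx 0.75865$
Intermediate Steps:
$Q{\left(j,J \right)} = 4$ ($Q{\left(j,J \right)} = \left(-2\right)^{2} = 4$)
$A{\left(K \right)} = -4 + K$
$m = -16772$ ($m = \left(4 + \left(-4 + 112\right)\right) - 16884 = \left(4 + 108\right) - 16884 = 112 - 16884 = -16772$)
$\frac{m}{12508} + \frac{w{\left(-116 \right)}}{6409} = - \frac{16772}{12508} + \frac{\left(-116\right)^{2}}{6409} = \left(-16772\right) \frac{1}{12508} + 13456 \cdot \frac{1}{6409} = - \frac{4193}{3127} + \frac{464}{221} = \frac{524275}{691067}$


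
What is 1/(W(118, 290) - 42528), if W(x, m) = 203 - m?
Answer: -1/42615 ≈ -2.3466e-5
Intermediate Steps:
1/(W(118, 290) - 42528) = 1/((203 - 1*290) - 42528) = 1/((203 - 290) - 42528) = 1/(-87 - 42528) = 1/(-42615) = -1/42615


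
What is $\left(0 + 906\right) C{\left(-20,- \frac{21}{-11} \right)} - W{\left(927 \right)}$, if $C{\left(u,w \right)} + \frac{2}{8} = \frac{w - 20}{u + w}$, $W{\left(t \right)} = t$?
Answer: $- \frac{495}{2} \approx -247.5$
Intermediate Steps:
$C{\left(u,w \right)} = - \frac{1}{4} + \frac{-20 + w}{u + w}$ ($C{\left(u,w \right)} = - \frac{1}{4} + \frac{w - 20}{u + w} = - \frac{1}{4} + \frac{-20 + w}{u + w}$)
$\left(0 + 906\right) C{\left(-20,- \frac{21}{-11} \right)} - W{\left(927 \right)} = \left(0 + 906\right) \frac{-80 - -20 + 3 \left(- \frac{21}{-11}\right)}{4 \left(-20 - \frac{21}{-11}\right)} - 927 = 906 \frac{-80 + 20 + 3 \left(\left(-21\right) \left(- \frac{1}{11}\right)\right)}{4 \left(-20 - - \frac{21}{11}\right)} - 927 = 906 \frac{-80 + 20 + 3 \cdot \frac{21}{11}}{4 \left(-20 + \frac{21}{11}\right)} - 927 = 906 \frac{-80 + 20 + \frac{63}{11}}{4 \left(- \frac{199}{11}\right)} - 927 = 906 \cdot \frac{1}{4} \left(- \frac{11}{199}\right) \left(- \frac{597}{11}\right) - 927 = 906 \cdot \frac{3}{4} - 927 = \frac{1359}{2} - 927 = - \frac{495}{2}$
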